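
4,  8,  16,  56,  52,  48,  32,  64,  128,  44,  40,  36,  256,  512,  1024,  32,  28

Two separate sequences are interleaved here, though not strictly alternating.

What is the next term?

The slot pattern repeats as AAABBB (period 6), so there are 2 interleaved tracks.
Track A: 4, 8, 16, 32, 64, 128, 256, 512, 1024 (successive powers of 2).
Track B: 56, 52, 48, 44, 40, 36, 32, 28 (arithmetic with common difference −4).
Position 18 → track B, term 9 = 24.

24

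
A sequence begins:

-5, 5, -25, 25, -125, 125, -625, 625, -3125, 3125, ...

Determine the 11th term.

Positions 1, 3, 5, … form one subsequence and positions 2, 4, 6, … form another.
Subsequence A: -5, -25, -125, -625, -3125 — multiplying by 5 each time.
Subsequence B: 5, 25, 125, 625, 3125 — powers 5^1, 5^2, 5^3, ….
The 11th slot belongs to subsequence A; its 6th term is -15625.

-15625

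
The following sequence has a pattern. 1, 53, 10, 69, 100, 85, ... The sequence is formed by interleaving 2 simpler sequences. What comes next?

Positions 1, 3, 5, … form one subsequence and positions 2, 4, 6, … form another.
Track A = 1, 10, 100: successive powers of 10.
Track B = 53, 69, 85: arithmetic, step +16.
Position 7 falls in track A as its term 4, giving 1000.

1000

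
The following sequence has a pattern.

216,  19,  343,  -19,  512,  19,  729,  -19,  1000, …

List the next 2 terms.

Taking every 2nd term gives 2 separate tracks.
Track A: 216, 343, 512, 729, 1000. Consecutive cubes n³ from n = 6.
Track B: 19, -19, 19, -19. The oscillation 19·(−1)^(n+1).
Position 10 falls in track B as its term 5, giving 19.
The 11th slot belongs to track A; its 6th term is 1331.

19, 1331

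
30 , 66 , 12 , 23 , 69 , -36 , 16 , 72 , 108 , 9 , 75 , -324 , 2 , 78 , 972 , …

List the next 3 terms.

-5, 81, -2916

Split by position mod 3 into 3 tracks.
Stream A is 30, 23, 16, 9, 2, which is arithmetic, step −7.
Stream B is 66, 69, 72, 75, 78, which is linear: a_n = 63 + 3·n.
Stream C is 12, -36, 108, -324, 972, which is a geometric progression (common ratio -3).
The 16th slot belongs to stream A; its 6th term is -5.
Position 17 falls in stream B as its term 6, giving 81.
The 18th slot belongs to stream C; its 6th term is -2916.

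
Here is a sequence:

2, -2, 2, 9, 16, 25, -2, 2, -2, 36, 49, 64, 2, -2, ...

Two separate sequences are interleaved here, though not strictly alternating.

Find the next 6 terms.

2, 81, 100, 121, -2, 2

The slot pattern repeats as AAABBB (period 6), so there are 2 interleaved tracks.
Subsequence A: 2, -2, 2, -2, 2, -2, 2, -2 (oscillating between 2 and -2).
Subsequence B: 9, 16, 25, 36, 49, 64 (the squares 3², 4², 5², …).
Term 15 comes from subsequence A (its 9th entry): 2.
The 16th slot belongs to subsequence B; its 7th term is 81.
Position 17 falls in subsequence B as its term 8, giving 100.
Term 18 comes from subsequence B (its 9th entry): 121.
Term 19 comes from subsequence A (its 10th entry): -2.
Position 20 → subsequence A, term 11 = 2.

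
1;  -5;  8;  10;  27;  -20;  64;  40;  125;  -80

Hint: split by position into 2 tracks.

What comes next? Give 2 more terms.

Taking every 2nd term gives 2 separate tracks.
Track A: 1, 8, 27, 64, 125 (consecutive cubes n³ from n = 1).
Track B: -5, 10, -20, 40, -80 (a geometric progression (common ratio -2)).
Term 11 comes from track A (its 6th entry): 216.
Position 12 → track B, term 6 = 160.

216, 160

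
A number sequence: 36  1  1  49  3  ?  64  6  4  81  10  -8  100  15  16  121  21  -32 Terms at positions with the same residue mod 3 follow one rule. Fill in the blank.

-2

Read the sequence 3 terms at a time; column i is its own pattern.
Subsequence A: 36, 49, 64, 81, 100, 121 — consecutive squares n² from n = 6.
Subsequence B: 1, 3, 6, 10, 15, 21 — the triangular numbers T_1, T_2, ….
Subsequence C: 1, ?, 4, -8, 16, -32 — geometric with ratio -2.
Subsequence C's pattern makes the blank -2.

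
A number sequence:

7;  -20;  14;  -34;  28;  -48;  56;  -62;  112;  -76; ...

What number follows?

The terms cycle through 2 interleaved subsequences.
Stream A: 7, 14, 28, 56, 112 — a geometric progression (common ratio 2).
Stream B: -20, -34, -48, -62, -76 — subtracting 14 each time.
The 11th slot belongs to stream A; its 6th term is 224.

224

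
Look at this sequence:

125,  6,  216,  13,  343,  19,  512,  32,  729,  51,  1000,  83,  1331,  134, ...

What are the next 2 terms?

The terms cycle through 2 interleaved subsequences.
Track A: 125, 216, 343, 512, 729, 1000, 1331. Consecutive cubes n³ from n = 5.
Track B: 6, 13, 19, 32, 51, 83, 134. Each term equals the sum of the previous two.
The 15th slot belongs to track A; its 8th term is 1728.
The 16th slot belongs to track B; its 8th term is 217.

1728, 217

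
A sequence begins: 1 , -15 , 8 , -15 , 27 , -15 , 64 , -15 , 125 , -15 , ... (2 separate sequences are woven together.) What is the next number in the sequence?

216

Split by position mod 2 into 2 tracks.
Track A: 1, 8, 27, 64, 125. The cubes 1³, 2³, 3³, ….
Track B: -15, -15, -15, -15, -15. Constant -15.
Position 11 falls in track A as its term 6, giving 216.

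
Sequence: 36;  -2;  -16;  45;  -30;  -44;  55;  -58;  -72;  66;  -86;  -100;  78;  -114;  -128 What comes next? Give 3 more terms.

91, -142, -156

Reading positions in blocks of 3 reveals the pattern ABB — 2 tracks woven together.
Subsequence A = 36, 45, 55, 66, 78: triangular numbers starting at T_8.
Subsequence B = -2, -16, -30, -44, -58, -72, -86, -100, -114, -128: linear: a_n = 12 − 14·n.
Position 16 → subsequence A, term 6 = 91.
Position 17 falls in subsequence B as its term 11, giving -142.
Position 18 falls in subsequence B as its term 12, giving -156.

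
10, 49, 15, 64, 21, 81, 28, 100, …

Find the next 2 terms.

36, 121

Positions 1, 3, 5, … form one subsequence and positions 2, 4, 6, … form another.
Track A: 10, 15, 21, 28 — triangular numbers starting at T_4.
Track B: 49, 64, 81, 100 — consecutive squares n² from n = 7.
Term 9 comes from track A (its 5th entry): 36.
The 10th slot belongs to track B; its 5th term is 121.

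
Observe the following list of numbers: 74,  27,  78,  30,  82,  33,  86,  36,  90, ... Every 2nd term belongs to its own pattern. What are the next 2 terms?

Taking every 2nd term gives 2 separate tracks.
Subsequence A: 74, 78, 82, 86, 90 — arithmetic, step +4.
Subsequence B: 27, 30, 33, 36 — adding 3 each time.
Position 10 falls in subsequence B as its term 5, giving 39.
The 11th slot belongs to subsequence A; its 6th term is 94.

39, 94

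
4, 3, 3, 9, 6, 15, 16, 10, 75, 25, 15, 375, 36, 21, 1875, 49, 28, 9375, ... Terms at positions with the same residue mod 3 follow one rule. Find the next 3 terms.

Split by position mod 3 into 3 tracks.
Subsequence A is 4, 9, 16, 25, 36, 49, which is consecutive squares n² from n = 2.
Subsequence B is 3, 6, 10, 15, 21, 28, which is triangular numbers starting at T_2.
Subsequence C is 3, 15, 75, 375, 1875, 9375, which is geometric, ×5 each step.
Term 19 comes from subsequence A (its 7th entry): 64.
Position 20 → subsequence B, term 7 = 36.
Position 21 falls in subsequence C as its term 7, giving 46875.

64, 36, 46875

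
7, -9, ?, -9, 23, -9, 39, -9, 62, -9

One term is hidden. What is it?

16

Taking every 2nd term gives 2 separate tracks.
Subsequence A: 7, ?, 23, 39, 62. A Fibonacci-like recurrence a_n = a_{n-1} + a_{n-2}.
Subsequence B: -9, -9, -9, -9, -9. The constant sequence -9.
Subsequence A's pattern makes the blank 16.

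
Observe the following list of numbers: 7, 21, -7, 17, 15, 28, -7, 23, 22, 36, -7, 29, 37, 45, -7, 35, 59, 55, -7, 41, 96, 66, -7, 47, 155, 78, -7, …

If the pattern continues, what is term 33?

406

Taking every 4th term gives 4 separate tracks.
Track A is 7, 15, 22, 37, 59, 96, 155, which is Fibonacci-style (each term is the sum of the two before it).
Track B is 21, 28, 36, 45, 55, 66, 78, which is triangular numbers n(n+1)/2 for n = 6, 7, ….
Track C is -7, -7, -7, -7, -7, -7, -7, which is always -7.
Track D is 17, 23, 29, 35, 41, 47, which is linear: a_n = 11 + 6·n.
Position 33 → track A, term 9 = 406.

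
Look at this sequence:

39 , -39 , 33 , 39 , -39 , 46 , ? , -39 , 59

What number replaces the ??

Positions follow the repeating pattern AAB; grouping by letter gives 2 tracks.
Track A = 39, -39, 39, -39, ?, -39: oscillating between 39 and -39.
Track B = 33, 46, 59: arithmetic with common difference +13.
Track A's pattern makes the blank 39.

39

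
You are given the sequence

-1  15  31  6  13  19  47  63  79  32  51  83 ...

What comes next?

95

Reading positions in blocks of 6 reveals the pattern AAABBB — 2 tracks woven together.
Track A: -1, 15, 31, 47, 63, 79 — adding 16 each time.
Track B: 6, 13, 19, 32, 51, 83 — each term equals the sum of the previous two.
Position 13 → track A, term 7 = 95.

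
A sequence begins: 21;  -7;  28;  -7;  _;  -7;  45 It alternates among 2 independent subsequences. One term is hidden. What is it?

36

Positions 1, 3, 5, … form one subsequence and positions 2, 4, 6, … form another.
Stream A: 21, 28, ?, 45 — triangular numbers n(n+1)/2 for n = 6, 7, ….
Stream B: -7, -7, -7 — always -7.
Stream A's pattern makes the blank 36.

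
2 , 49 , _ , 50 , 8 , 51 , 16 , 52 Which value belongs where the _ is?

4

Positions 1, 3, 5, … form one subsequence and positions 2, 4, 6, … form another.
Track A = 2, ?, 8, 16: powers 2^1, 2^2, 2^3, ….
Track B = 49, 50, 51, 52: arithmetic, step +1.
Track A's pattern makes the blank 4.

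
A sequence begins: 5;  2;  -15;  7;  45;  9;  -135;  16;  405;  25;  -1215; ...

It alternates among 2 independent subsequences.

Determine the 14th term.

Taking every 2nd term gives 2 separate tracks.
Track A: 5, -15, 45, -135, 405, -1215 — a geometric progression (common ratio -3).
Track B: 2, 7, 9, 16, 25 — each term equals the sum of the previous two.
The 14th slot belongs to track B; its 7th term is 66.

66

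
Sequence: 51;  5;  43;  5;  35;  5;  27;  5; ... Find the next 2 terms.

19, 5

Split by position mod 2 into 2 tracks.
Subsequence A = 51, 43, 35, 27: linear: a_n = 59 − 8·n.
Subsequence B = 5, 5, 5, 5: constant 5.
The 9th slot belongs to subsequence A; its 5th term is 19.
Term 10 comes from subsequence B (its 5th entry): 5.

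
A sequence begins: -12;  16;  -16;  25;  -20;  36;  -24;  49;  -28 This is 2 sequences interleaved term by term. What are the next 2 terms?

64, -32

Taking every 2nd term gives 2 separate tracks.
Track A: -12, -16, -20, -24, -28 — linear: a_n = -8 − 4·n.
Track B: 16, 25, 36, 49 — perfect squares starting at 4².
Position 10 falls in track B as its term 5, giving 64.
Position 11 falls in track A as its term 6, giving -32.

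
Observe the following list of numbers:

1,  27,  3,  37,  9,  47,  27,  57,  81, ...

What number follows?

67

Taking every 2nd term gives 2 separate tracks.
Stream A: 1, 3, 9, 27, 81 (powers of 3).
Stream B: 27, 37, 47, 57 (arithmetic with common difference +10).
Position 10 → stream B, term 5 = 67.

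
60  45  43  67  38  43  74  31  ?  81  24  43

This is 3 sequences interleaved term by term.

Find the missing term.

43

Split by position mod 3: positions 1, 4, 7, … form one track, and each other residue class forms its own.
Stream A: 60, 67, 74, 81 (arithmetic with common difference +7).
Stream B: 45, 38, 31, 24 (subtracting 7 each time).
Stream C: 43, 43, ?, 43 (constant 43).
The gap is stream C's term 3; the rule gives 43.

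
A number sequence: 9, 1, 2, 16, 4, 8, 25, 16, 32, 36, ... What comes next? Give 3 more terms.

64, 128, 49

Positions follow the repeating pattern ABB; grouping by letter gives 2 tracks.
Track A: 9, 16, 25, 36. The squares 3², 4², 5², ….
Track B: 1, 2, 4, 8, 16, 32. Powers 2^0, 2^1, 2^2, ….
The 11th slot belongs to track B; its 7th term is 64.
Position 12 falls in track B as its term 8, giving 128.
The 13th slot belongs to track A; its 5th term is 49.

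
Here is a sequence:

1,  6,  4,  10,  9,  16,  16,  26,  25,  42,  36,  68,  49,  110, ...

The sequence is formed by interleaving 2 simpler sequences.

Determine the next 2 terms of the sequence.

Taking every 2nd term gives 2 separate tracks.
Track A is 1, 4, 9, 16, 25, 36, 49, which is the squares 1², 2², 3², ….
Track B is 6, 10, 16, 26, 42, 68, 110, which is Fibonacci-style (each term is the sum of the two before it).
The 15th slot belongs to track A; its 8th term is 64.
Term 16 comes from track B (its 8th entry): 178.

64, 178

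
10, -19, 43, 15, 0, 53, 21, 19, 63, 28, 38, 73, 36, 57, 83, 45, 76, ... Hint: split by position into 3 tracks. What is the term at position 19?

Split by position mod 3 into 3 tracks.
Track A: 10, 15, 21, 28, 36, 45 (triangular numbers starting at T_4).
Track B: -19, 0, 19, 38, 57, 76 (arithmetic with common difference +19).
Track C: 43, 53, 63, 73, 83 (arithmetic, step +10).
Term 19 comes from track A (its 7th entry): 55.

55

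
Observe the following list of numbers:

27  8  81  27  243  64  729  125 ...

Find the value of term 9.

Taking every 2nd term gives 2 separate tracks.
Track A: 27, 81, 243, 729 (successive powers of 3).
Track B: 8, 27, 64, 125 (consecutive cubes n³ from n = 2).
The 9th slot belongs to track A; its 5th term is 2187.

2187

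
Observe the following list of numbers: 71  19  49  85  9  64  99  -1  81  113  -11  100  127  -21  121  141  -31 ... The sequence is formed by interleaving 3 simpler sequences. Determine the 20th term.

Read the sequence 3 terms at a time; column i is its own pattern.
Stream A: 71, 85, 99, 113, 127, 141 (adding 14 each time).
Stream B: 19, 9, -1, -11, -21, -31 (linear: a_n = 29 − 10·n).
Stream C: 49, 64, 81, 100, 121 (perfect squares starting at 7²).
Term 20 comes from stream B (its 7th entry): -41.

-41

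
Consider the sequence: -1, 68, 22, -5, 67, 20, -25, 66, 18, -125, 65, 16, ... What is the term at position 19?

The terms cycle through 3 interleaved subsequences.
Stream A: -1, -5, -25, -125 — geometric, ×5 each step.
Stream B: 68, 67, 66, 65 — arithmetic, step −1.
Stream C: 22, 20, 18, 16 — subtracting 2 each time.
Term 19 comes from stream A (its 7th entry): -15625.

-15625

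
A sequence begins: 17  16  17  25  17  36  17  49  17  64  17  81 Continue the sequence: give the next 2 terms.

17, 100

Taking every 2nd term gives 2 separate tracks.
Subsequence A = 17, 17, 17, 17, 17, 17: always 17.
Subsequence B = 16, 25, 36, 49, 64, 81: consecutive squares n² from n = 4.
Position 13 falls in subsequence A as its term 7, giving 17.
Term 14 comes from subsequence B (its 7th entry): 100.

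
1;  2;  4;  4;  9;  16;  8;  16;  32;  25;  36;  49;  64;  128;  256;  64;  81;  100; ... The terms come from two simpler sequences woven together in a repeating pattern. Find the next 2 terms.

Reading positions in blocks of 6 reveals the pattern AAABBB — 2 tracks woven together.
Stream A = 1, 2, 4, 8, 16, 32, 64, 128, 256: powers 2^0, 2^1, 2^2, ….
Stream B = 4, 9, 16, 25, 36, 49, 64, 81, 100: the squares 2², 3², 4², ….
The 19th slot belongs to stream A; its 10th term is 512.
Position 20 → stream A, term 11 = 1024.

512, 1024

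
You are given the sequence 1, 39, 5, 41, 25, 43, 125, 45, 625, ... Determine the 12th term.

Odd-indexed and even-indexed terms follow separate rules.
Track A: 1, 5, 25, 125, 625 — powers 5^0, 5^1, 5^2, ….
Track B: 39, 41, 43, 45 — arithmetic with common difference +2.
Term 12 comes from track B (its 6th entry): 49.

49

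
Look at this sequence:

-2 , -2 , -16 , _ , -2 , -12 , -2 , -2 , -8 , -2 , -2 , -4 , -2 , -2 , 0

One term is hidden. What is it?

-2

The slot pattern repeats as AAB (period 3), so there are 2 interleaved tracks.
Track A: -2, -2, ?, -2, -2, -2, -2, -2, -2, -2. Always -2.
Track B: -16, -12, -8, -4, 0. Arithmetic, step +4.
Filling track A at index 3 by its rule yields -2.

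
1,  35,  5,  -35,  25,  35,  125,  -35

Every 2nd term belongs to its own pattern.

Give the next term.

625

Split by position mod 2 into 2 tracks.
Track A is 1, 5, 25, 125, which is successive powers of 5.
Track B is 35, -35, 35, -35, which is oscillating between 35 and -35.
Term 9 comes from track A (its 5th entry): 625.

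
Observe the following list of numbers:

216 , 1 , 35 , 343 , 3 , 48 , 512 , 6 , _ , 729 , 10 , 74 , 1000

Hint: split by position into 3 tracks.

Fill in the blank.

61

The terms cycle through 3 interleaved subsequences.
Track A: 216, 343, 512, 729, 1000 (the cubes 6³, 7³, 8³, …).
Track B: 1, 3, 6, 10 (triangular numbers starting at T_1).
Track C: 35, 48, ?, 74 (linear: a_n = 22 + 13·n).
Track C's pattern makes the blank 61.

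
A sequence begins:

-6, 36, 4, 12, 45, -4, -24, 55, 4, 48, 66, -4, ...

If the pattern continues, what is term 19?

-384

Read the sequence 3 terms at a time; column i is its own pattern.
Stream A: -6, 12, -24, 48. Geometric, ×-2 each step.
Stream B: 36, 45, 55, 66. Triangular numbers n(n+1)/2 for n = 8, 9, ….
Stream C: 4, -4, 4, -4. Alternating ±4.
The 19th slot belongs to stream A; its 7th term is -384.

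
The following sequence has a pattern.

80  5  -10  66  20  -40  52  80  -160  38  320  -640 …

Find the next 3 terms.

Positions follow the repeating pattern ABB; grouping by letter gives 2 tracks.
Track A is 80, 66, 52, 38, which is subtracting 14 each time.
Track B is 5, -10, 20, -40, 80, -160, 320, -640, which is a geometric progression (common ratio -2).
Position 13 → track A, term 5 = 24.
Position 14 → track B, term 9 = 1280.
Position 15 falls in track B as its term 10, giving -2560.

24, 1280, -2560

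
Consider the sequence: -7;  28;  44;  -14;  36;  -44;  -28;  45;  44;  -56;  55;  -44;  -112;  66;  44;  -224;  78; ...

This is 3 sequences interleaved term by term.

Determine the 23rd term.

The terms cycle through 3 interleaved subsequences.
Track A: -7, -14, -28, -56, -112, -224. Multiplying by 2 each time.
Track B: 28, 36, 45, 55, 66, 78. The triangular numbers T_7, T_8, ….
Track C: 44, -44, 44, -44, 44. The oscillation 44·(−1)^(n+1).
Term 23 comes from track B (its 8th entry): 105.

105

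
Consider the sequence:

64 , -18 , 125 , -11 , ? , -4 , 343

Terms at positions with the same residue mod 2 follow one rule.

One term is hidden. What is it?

216

The terms cycle through 2 interleaved subsequences.
Subsequence A is 64, 125, ?, 343, which is the cubes 4³, 5³, 6³, ….
Subsequence B is -18, -11, -4, which is arithmetic with common difference +7.
The gap is subsequence A's term 3; the rule gives 216.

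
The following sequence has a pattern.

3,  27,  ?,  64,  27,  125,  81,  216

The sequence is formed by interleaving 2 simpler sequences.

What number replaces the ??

Odd-indexed and even-indexed terms follow separate rules.
Track A: 3, ?, 27, 81 — powers of 3.
Track B: 27, 64, 125, 216 — perfect cubes starting at 3³.
The gap is track A's term 2; the rule gives 9.

9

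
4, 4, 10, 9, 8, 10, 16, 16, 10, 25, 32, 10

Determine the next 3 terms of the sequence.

The terms cycle through 3 interleaved subsequences.
Stream A: 4, 9, 16, 25 (consecutive squares n² from n = 2).
Stream B: 4, 8, 16, 32 (powers 2^2, 2^3, 2^4, …).
Stream C: 10, 10, 10, 10 (constant 10).
The 13th slot belongs to stream A; its 5th term is 36.
Term 14 comes from stream B (its 5th entry): 64.
Term 15 comes from stream C (its 5th entry): 10.

36, 64, 10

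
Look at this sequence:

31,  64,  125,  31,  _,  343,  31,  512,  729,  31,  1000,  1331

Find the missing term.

Reading positions in blocks of 3 reveals the pattern ABB — 2 tracks woven together.
Track A: 31, 31, 31, 31. Constant 31.
Track B: 64, 125, ?, 343, 512, 729, 1000, 1331. Consecutive cubes n³ from n = 4.
The gap is track B's term 3; the rule gives 216.

216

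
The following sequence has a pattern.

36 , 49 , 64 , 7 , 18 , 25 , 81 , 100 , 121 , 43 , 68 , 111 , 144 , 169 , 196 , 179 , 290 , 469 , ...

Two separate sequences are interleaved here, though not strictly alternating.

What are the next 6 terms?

225, 256, 289, 759, 1228, 1987

Reading positions in blocks of 6 reveals the pattern AAABBB — 2 tracks woven together.
Subsequence A: 36, 49, 64, 81, 100, 121, 144, 169, 196 — perfect squares starting at 6².
Subsequence B: 7, 18, 25, 43, 68, 111, 179, 290, 469 — a Fibonacci-like recurrence a_n = a_{n-1} + a_{n-2}.
The 19th slot belongs to subsequence A; its 10th term is 225.
Position 20 → subsequence A, term 11 = 256.
Position 21 falls in subsequence A as its term 12, giving 289.
Position 22 falls in subsequence B as its term 10, giving 759.
Position 23 → subsequence B, term 11 = 1228.
Position 24 → subsequence B, term 12 = 1987.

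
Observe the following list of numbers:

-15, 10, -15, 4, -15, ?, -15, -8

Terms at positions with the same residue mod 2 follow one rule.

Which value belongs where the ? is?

-2

Positions 1, 3, 5, … form one subsequence and positions 2, 4, 6, … form another.
Stream A = -15, -15, -15, -15: constant -15.
Stream B = 10, 4, ?, -8: arithmetic, step −6.
The gap is stream B's term 3; the rule gives -2.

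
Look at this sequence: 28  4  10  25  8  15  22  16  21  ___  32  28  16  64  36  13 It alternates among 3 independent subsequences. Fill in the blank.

Split by position mod 3: positions 1, 4, 7, … form one track, and each other residue class forms its own.
Track A = 28, 25, 22, ?, 16, 13: subtracting 3 each time.
Track B = 4, 8, 16, 32, 64: powers of 2.
Track C = 10, 15, 21, 28, 36: the triangular numbers T_4, T_5, ….
So the missing entry in track A is 19.

19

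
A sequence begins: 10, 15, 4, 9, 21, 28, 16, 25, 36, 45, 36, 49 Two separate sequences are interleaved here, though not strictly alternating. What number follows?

Reading positions in blocks of 4 reveals the pattern AABB — 2 tracks woven together.
Stream A is 10, 15, 21, 28, 36, 45, which is triangular numbers starting at T_4.
Stream B is 4, 9, 16, 25, 36, 49, which is perfect squares starting at 2².
Position 13 falls in stream A as its term 7, giving 55.

55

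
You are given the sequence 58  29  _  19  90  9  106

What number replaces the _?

74

Positions 1, 3, 5, … form one subsequence and positions 2, 4, 6, … form another.
Stream A is 58, ?, 90, 106, which is arithmetic with common difference +16.
Stream B is 29, 19, 9, which is linear: a_n = 39 − 10·n.
Filling stream A at index 2 by its rule yields 74.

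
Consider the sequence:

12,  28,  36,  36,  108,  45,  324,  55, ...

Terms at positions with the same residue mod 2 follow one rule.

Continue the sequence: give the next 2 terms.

Taking every 2nd term gives 2 separate tracks.
Subsequence A: 12, 36, 108, 324 (geometric with ratio 3).
Subsequence B: 28, 36, 45, 55 (the triangular numbers T_7, T_8, …).
Term 9 comes from subsequence A (its 5th entry): 972.
Term 10 comes from subsequence B (its 5th entry): 66.

972, 66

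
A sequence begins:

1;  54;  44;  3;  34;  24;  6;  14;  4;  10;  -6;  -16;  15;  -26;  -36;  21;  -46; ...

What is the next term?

-56

Positions follow the repeating pattern ABB; grouping by letter gives 2 tracks.
Stream A is 1, 3, 6, 10, 15, 21, which is triangular numbers starting at T_1.
Stream B is 54, 44, 34, 24, 14, 4, -6, -16, -26, -36, -46, which is subtracting 10 each time.
Position 18 → stream B, term 12 = -56.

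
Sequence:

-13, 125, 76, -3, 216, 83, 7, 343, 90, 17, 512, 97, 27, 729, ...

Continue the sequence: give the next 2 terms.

Read the sequence 3 terms at a time; column i is its own pattern.
Track A: -13, -3, 7, 17, 27 (adding 10 each time).
Track B: 125, 216, 343, 512, 729 (consecutive cubes n³ from n = 5).
Track C: 76, 83, 90, 97 (arithmetic, step +7).
The 15th slot belongs to track C; its 5th term is 104.
Position 16 falls in track A as its term 6, giving 37.

104, 37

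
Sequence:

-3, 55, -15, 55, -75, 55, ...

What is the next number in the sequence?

-375

Taking every 2nd term gives 2 separate tracks.
Stream A is -3, -15, -75, which is geometric with ratio 5.
Stream B is 55, 55, 55, which is constant 55.
The 7th slot belongs to stream A; its 4th term is -375.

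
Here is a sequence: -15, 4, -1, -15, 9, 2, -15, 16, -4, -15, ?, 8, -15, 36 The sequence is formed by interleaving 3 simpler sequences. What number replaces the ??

25

Read the sequence 3 terms at a time; column i is its own pattern.
Track A = -15, -15, -15, -15, -15: constant -15.
Track B = 4, 9, 16, ?, 36: consecutive squares n² from n = 2.
Track C = -1, 2, -4, 8: geometric with ratio -2.
The gap is track B's term 4; the rule gives 25.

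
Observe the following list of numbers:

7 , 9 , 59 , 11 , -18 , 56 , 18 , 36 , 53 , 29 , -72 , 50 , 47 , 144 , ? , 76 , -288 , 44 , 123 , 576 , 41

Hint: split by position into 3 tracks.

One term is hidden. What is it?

Split by position mod 3: positions 1, 4, 7, … form one track, and each other residue class forms its own.
Stream A = 7, 11, 18, 29, 47, 76, 123: each term equals the sum of the previous two.
Stream B = 9, -18, 36, -72, 144, -288, 576: multiplying by -2 each time.
Stream C = 59, 56, 53, 50, ?, 44, 41: arithmetic with common difference −3.
The gap is stream C's term 5; the rule gives 47.

47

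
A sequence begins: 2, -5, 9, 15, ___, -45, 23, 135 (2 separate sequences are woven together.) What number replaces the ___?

16

Odd-indexed and even-indexed terms follow separate rules.
Track A is 2, 9, ?, 23, which is linear: a_n = -5 + 7·n.
Track B is -5, 15, -45, 135, which is geometric, ×-3 each step.
Filling track A at index 3 by its rule yields 16.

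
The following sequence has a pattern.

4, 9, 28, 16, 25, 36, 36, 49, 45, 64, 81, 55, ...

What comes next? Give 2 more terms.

100, 121

The slot pattern repeats as AAB (period 3), so there are 2 interleaved tracks.
Stream A is 4, 9, 16, 25, 36, 49, 64, 81, which is consecutive squares n² from n = 2.
Stream B is 28, 36, 45, 55, which is the triangular numbers T_7, T_8, ….
Position 13 falls in stream A as its term 9, giving 100.
Position 14 falls in stream A as its term 10, giving 121.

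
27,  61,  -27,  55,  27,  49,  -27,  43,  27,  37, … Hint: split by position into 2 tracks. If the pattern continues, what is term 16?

Taking every 2nd term gives 2 separate tracks.
Track A = 27, -27, 27, -27, 27: alternating ±27.
Track B = 61, 55, 49, 43, 37: arithmetic with common difference −6.
Position 16 → track B, term 8 = 19.

19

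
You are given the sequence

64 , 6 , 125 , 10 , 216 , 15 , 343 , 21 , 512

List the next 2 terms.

Taking every 2nd term gives 2 separate tracks.
Track A: 64, 125, 216, 343, 512 (the cubes 4³, 5³, 6³, …).
Track B: 6, 10, 15, 21 (triangular numbers starting at T_3).
The 10th slot belongs to track B; its 5th term is 28.
The 11th slot belongs to track A; its 6th term is 729.

28, 729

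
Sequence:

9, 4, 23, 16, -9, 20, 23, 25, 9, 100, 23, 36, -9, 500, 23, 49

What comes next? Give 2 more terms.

9, 2500

Split by position mod 4: positions 1, 5, 9, … form one track, and each other residue class forms its own.
Subsequence A = 9, -9, 9, -9: the oscillation 9·(−1)^(n+1).
Subsequence B = 4, 20, 100, 500: a geometric progression (common ratio 5).
Subsequence C = 23, 23, 23, 23: always 23.
Subsequence D = 16, 25, 36, 49: the squares 4², 5², 6², ….
Position 17 falls in subsequence A as its term 5, giving 9.
Position 18 → subsequence B, term 5 = 2500.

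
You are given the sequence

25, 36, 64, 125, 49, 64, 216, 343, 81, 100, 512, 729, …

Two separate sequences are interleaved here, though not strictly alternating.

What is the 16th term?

Positions follow the repeating pattern AABB; grouping by letter gives 2 tracks.
Track A: 25, 36, 49, 64, 81, 100 (the squares 5², 6², 7², …).
Track B: 64, 125, 216, 343, 512, 729 (the cubes 4³, 5³, 6³, …).
Term 16 comes from track B (its 8th entry): 1331.

1331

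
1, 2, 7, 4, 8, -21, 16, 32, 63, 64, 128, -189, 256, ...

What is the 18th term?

-1701

Reading positions in blocks of 3 reveals the pattern AAB — 2 tracks woven together.
Stream A: 1, 2, 4, 8, 16, 32, 64, 128, 256 — powers of 2.
Stream B: 7, -21, 63, -189 — geometric with ratio -3.
The 18th slot belongs to stream B; its 6th term is -1701.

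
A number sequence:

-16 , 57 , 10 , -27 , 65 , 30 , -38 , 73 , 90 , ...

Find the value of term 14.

89

Split by position mod 3 into 3 tracks.
Stream A: -16, -27, -38. Subtracting 11 each time.
Stream B: 57, 65, 73. Arithmetic with common difference +8.
Stream C: 10, 30, 90. Geometric, ×3 each step.
Position 14 falls in stream B as its term 5, giving 89.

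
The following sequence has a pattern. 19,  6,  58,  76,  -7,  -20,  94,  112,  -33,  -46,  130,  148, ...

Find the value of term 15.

Positions follow the repeating pattern AABB; grouping by letter gives 2 tracks.
Subsequence A: 19, 6, -7, -20, -33, -46 (arithmetic, step −13).
Subsequence B: 58, 76, 94, 112, 130, 148 (arithmetic, step +18).
Term 15 comes from subsequence B (its 7th entry): 166.

166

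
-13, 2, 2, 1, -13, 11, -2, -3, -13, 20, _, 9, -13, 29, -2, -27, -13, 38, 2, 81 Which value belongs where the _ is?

2

Split by position mod 4: positions 1, 5, 9, … form one track, and each other residue class forms its own.
Track A is -13, -13, -13, -13, -13, which is the constant sequence -13.
Track B is 2, 11, 20, 29, 38, which is arithmetic with common difference +9.
Track C is 2, -2, ?, -2, 2, which is alternating ±2.
Track D is 1, -3, 9, -27, 81, which is a geometric progression (common ratio -3).
Track C's pattern makes the blank 2.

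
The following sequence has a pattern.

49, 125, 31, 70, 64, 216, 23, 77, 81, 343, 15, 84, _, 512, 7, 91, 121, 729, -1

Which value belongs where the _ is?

The terms cycle through 4 interleaved subsequences.
Stream A: 49, 64, 81, ?, 121 — consecutive squares n² from n = 7.
Stream B: 125, 216, 343, 512, 729 — perfect cubes starting at 5³.
Stream C: 31, 23, 15, 7, -1 — arithmetic, step −8.
Stream D: 70, 77, 84, 91 — arithmetic, step +7.
So the missing entry in stream A is 100.

100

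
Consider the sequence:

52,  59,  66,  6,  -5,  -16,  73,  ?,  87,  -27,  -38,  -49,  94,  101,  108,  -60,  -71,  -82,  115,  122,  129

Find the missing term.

80

Positions follow the repeating pattern AAABBB; grouping by letter gives 2 tracks.
Stream A = 52, 59, 66, 73, ?, 87, 94, 101, 108, 115, 122, 129: arithmetic, step +7.
Stream B = 6, -5, -16, -27, -38, -49, -60, -71, -82: linear: a_n = 17 − 11·n.
Filling stream A at index 5 by its rule yields 80.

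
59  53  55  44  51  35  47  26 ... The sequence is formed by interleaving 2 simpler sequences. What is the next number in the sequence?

Split by position mod 2 into 2 tracks.
Stream A: 59, 55, 51, 47 — linear: a_n = 63 − 4·n.
Stream B: 53, 44, 35, 26 — arithmetic with common difference −9.
Position 9 falls in stream A as its term 5, giving 43.

43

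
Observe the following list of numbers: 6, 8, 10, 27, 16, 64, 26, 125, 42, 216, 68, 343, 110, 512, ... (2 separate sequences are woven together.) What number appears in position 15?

178

Odd-indexed and even-indexed terms follow separate rules.
Track A: 6, 10, 16, 26, 42, 68, 110 — a Fibonacci-like recurrence a_n = a_{n-1} + a_{n-2}.
Track B: 8, 27, 64, 125, 216, 343, 512 — perfect cubes starting at 2³.
Position 15 falls in track A as its term 8, giving 178.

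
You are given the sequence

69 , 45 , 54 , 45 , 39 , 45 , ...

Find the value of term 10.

45

Positions 1, 3, 5, … form one subsequence and positions 2, 4, 6, … form another.
Subsequence A: 69, 54, 39 (subtracting 15 each time).
Subsequence B: 45, 45, 45 (the constant sequence 45).
The 10th slot belongs to subsequence B; its 5th term is 45.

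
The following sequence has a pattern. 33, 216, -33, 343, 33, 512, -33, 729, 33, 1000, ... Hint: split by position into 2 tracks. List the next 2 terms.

Odd-indexed and even-indexed terms follow separate rules.
Track A is 33, -33, 33, -33, 33, which is alternating ±33.
Track B is 216, 343, 512, 729, 1000, which is the cubes 6³, 7³, 8³, ….
Position 11 falls in track A as its term 6, giving -33.
Position 12 falls in track B as its term 6, giving 1331.

-33, 1331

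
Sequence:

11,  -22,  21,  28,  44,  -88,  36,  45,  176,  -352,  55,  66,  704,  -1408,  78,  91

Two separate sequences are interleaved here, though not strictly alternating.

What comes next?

Reading positions in blocks of 4 reveals the pattern AABB — 2 tracks woven together.
Track A: 11, -22, 44, -88, 176, -352, 704, -1408 (geometric, ×-2 each step).
Track B: 21, 28, 36, 45, 55, 66, 78, 91 (triangular numbers n(n+1)/2 for n = 6, 7, …).
Position 17 → track A, term 9 = 2816.

2816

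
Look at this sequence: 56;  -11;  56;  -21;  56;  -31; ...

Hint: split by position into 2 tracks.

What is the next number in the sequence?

Positions 1, 3, 5, … form one subsequence and positions 2, 4, 6, … form another.
Track A: 56, 56, 56. Always 56.
Track B: -11, -21, -31. Linear: a_n = -1 − 10·n.
Position 7 falls in track A as its term 4, giving 56.

56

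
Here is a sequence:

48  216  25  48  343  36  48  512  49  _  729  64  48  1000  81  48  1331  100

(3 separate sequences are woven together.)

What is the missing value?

Split by position mod 3 into 3 tracks.
Stream A = 48, 48, 48, ?, 48, 48: always 48.
Stream B = 216, 343, 512, 729, 1000, 1331: the cubes 6³, 7³, 8³, ….
Stream C = 25, 36, 49, 64, 81, 100: perfect squares starting at 5².
The gap is stream A's term 4; the rule gives 48.

48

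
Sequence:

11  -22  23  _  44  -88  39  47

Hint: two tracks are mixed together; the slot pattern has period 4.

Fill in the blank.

31

Reading positions in blocks of 4 reveals the pattern AABB — 2 tracks woven together.
Stream A = 11, -22, 44, -88: a geometric progression (common ratio -2).
Stream B = 23, ?, 39, 47: arithmetic with common difference +8.
Filling stream B at index 2 by its rule yields 31.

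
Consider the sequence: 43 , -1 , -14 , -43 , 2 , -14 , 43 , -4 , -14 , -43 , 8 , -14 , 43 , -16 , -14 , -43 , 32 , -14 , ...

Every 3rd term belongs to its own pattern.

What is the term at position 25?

The terms cycle through 3 interleaved subsequences.
Track A: 43, -43, 43, -43, 43, -43 — the oscillation 43·(−1)^(n+1).
Track B: -1, 2, -4, 8, -16, 32 — geometric with ratio -2.
Track C: -14, -14, -14, -14, -14, -14 — always -14.
Term 25 comes from track A (its 9th entry): 43.

43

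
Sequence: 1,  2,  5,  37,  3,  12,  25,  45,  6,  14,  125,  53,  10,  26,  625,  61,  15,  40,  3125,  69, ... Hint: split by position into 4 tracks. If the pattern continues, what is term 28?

Split by position mod 4: positions 1, 5, 9, … form one track, and each other residue class forms its own.
Track A = 1, 3, 6, 10, 15: the triangular numbers T_1, T_2, ….
Track B = 2, 12, 14, 26, 40: Fibonacci-style (each term is the sum of the two before it).
Track C = 5, 25, 125, 625, 3125: multiplying by 5 each time.
Track D = 37, 45, 53, 61, 69: arithmetic with common difference +8.
Term 28 comes from track D (its 7th entry): 85.

85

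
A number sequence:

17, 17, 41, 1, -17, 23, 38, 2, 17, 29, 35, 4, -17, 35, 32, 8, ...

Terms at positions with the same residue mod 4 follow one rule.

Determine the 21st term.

-17

Read the sequence 4 terms at a time; column i is its own pattern.
Track A is 17, -17, 17, -17, which is the oscillation 17·(−1)^(n+1).
Track B is 17, 23, 29, 35, which is adding 6 each time.
Track C is 41, 38, 35, 32, which is arithmetic, step −3.
Track D is 1, 2, 4, 8, which is powers 2^0, 2^1, 2^2, ….
Term 21 comes from track A (its 6th entry): -17.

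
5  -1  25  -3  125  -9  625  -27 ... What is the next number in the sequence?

3125

Split by position mod 2 into 2 tracks.
Subsequence A: 5, 25, 125, 625. Powers 5^1, 5^2, 5^3, ….
Subsequence B: -1, -3, -9, -27. Geometric, ×3 each step.
Position 9 falls in subsequence A as its term 5, giving 3125.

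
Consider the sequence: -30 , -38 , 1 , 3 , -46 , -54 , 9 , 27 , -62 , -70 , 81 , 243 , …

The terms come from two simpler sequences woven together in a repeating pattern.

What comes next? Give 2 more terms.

The slot pattern repeats as AABB (period 4), so there are 2 interleaved tracks.
Track A: -30, -38, -46, -54, -62, -70. Subtracting 8 each time.
Track B: 1, 3, 9, 27, 81, 243. Powers of 3.
Term 13 comes from track A (its 7th entry): -78.
The 14th slot belongs to track A; its 8th term is -86.

-78, -86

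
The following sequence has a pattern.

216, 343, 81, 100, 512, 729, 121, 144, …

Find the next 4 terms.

1000, 1331, 169, 196

Positions follow the repeating pattern AABB; grouping by letter gives 2 tracks.
Subsequence A = 216, 343, 512, 729: perfect cubes starting at 6³.
Subsequence B = 81, 100, 121, 144: consecutive squares n² from n = 9.
The 9th slot belongs to subsequence A; its 5th term is 1000.
Position 10 → subsequence A, term 6 = 1331.
Position 11 falls in subsequence B as its term 5, giving 169.
Position 12 → subsequence B, term 6 = 196.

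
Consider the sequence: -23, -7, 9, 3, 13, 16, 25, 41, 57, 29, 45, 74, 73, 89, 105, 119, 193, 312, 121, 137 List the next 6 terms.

Reading positions in blocks of 6 reveals the pattern AAABBB — 2 tracks woven together.
Track A is -23, -7, 9, 25, 41, 57, 73, 89, 105, 121, 137, which is adding 16 each time.
Track B is 3, 13, 16, 29, 45, 74, 119, 193, 312, which is a Fibonacci-like recurrence a_n = a_{n-1} + a_{n-2}.
Position 21 → track A, term 12 = 153.
The 22nd slot belongs to track B; its 10th term is 505.
Position 23 → track B, term 11 = 817.
Position 24 falls in track B as its term 12, giving 1322.
The 25th slot belongs to track A; its 13th term is 169.
Position 26 falls in track A as its term 14, giving 185.

153, 505, 817, 1322, 169, 185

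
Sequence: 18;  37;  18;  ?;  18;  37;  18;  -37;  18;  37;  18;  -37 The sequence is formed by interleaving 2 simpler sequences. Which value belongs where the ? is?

Split by position mod 2 into 2 tracks.
Subsequence A = 18, 18, 18, 18, 18, 18: constant 18.
Subsequence B = 37, ?, 37, -37, 37, -37: oscillating between 37 and -37.
So the missing entry in subsequence B is -37.

-37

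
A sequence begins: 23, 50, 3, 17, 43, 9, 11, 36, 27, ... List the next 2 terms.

5, 29

Taking every 3rd term gives 3 separate tracks.
Subsequence A: 23, 17, 11. Arithmetic with common difference −6.
Subsequence B: 50, 43, 36. Subtracting 7 each time.
Subsequence C: 3, 9, 27. Powers of 3.
Position 10 falls in subsequence A as its term 4, giving 5.
The 11th slot belongs to subsequence B; its 4th term is 29.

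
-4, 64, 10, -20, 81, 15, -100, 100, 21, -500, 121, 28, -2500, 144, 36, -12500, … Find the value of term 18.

Split by position mod 3 into 3 tracks.
Stream A: -4, -20, -100, -500, -2500, -12500 — geometric with ratio 5.
Stream B: 64, 81, 100, 121, 144 — the squares 8², 9², 10², ….
Stream C: 10, 15, 21, 28, 36 — triangular numbers n(n+1)/2 for n = 4, 5, ….
Position 18 → stream C, term 6 = 45.

45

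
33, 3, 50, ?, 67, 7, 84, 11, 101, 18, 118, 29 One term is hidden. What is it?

The terms cycle through 2 interleaved subsequences.
Stream A is 33, 50, 67, 84, 101, 118, which is arithmetic, step +17.
Stream B is 3, ?, 7, 11, 18, 29, which is each term equals the sum of the previous two.
Filling stream B at index 2 by its rule yields 4.

4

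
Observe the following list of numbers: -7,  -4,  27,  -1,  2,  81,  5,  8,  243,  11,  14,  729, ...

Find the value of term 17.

26

Positions follow the repeating pattern AAB; grouping by letter gives 2 tracks.
Track A is -7, -4, -1, 2, 5, 8, 11, 14, which is adding 3 each time.
Track B is 27, 81, 243, 729, which is powers 3^3, 3^4, 3^5, ….
The 17th slot belongs to track A; its 12th term is 26.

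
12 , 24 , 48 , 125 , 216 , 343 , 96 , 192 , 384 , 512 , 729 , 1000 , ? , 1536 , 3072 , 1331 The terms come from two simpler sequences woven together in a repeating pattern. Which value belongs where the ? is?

Positions follow the repeating pattern AAABBB; grouping by letter gives 2 tracks.
Track A: 12, 24, 48, 96, 192, 384, ?, 1536, 3072 — multiplying by 2 each time.
Track B: 125, 216, 343, 512, 729, 1000, 1331 — the cubes 5³, 6³, 7³, ….
The gap is track A's term 7; the rule gives 768.

768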